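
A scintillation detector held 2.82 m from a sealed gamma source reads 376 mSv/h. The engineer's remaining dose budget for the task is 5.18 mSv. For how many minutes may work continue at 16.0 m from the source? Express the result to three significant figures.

26.6 min

Using I₁d₁² = I₂d₂², rate at 16.0 m:
(2.82/16.0)² = 0.03106, so 376 × 0.03106 = 11.68 mSv/h.
Stay time = 5.18 mSv ÷ 11.68 mSv/h = 0.4435 h = 26.61 min.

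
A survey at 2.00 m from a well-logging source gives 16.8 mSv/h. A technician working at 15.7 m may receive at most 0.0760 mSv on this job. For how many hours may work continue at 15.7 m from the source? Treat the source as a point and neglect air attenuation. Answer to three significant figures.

Applying the 1/r² law, rate at 15.7 m:
16.8 × (2.00/15.7)² = 16.8 × 0.01623 = 0.2727 mSv/h.
Stay time = 0.0760 mSv ÷ 0.2727 mSv/h = 0.2787 h.

0.279 h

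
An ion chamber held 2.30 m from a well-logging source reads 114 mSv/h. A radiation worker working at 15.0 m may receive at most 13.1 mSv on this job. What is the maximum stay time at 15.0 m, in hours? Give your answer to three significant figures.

4.89 h

By the inverse-square law, rate at 15.0 m:
114 × (2.30/15.0)² = 114 × 0.02351 = 2.680 mSv/h.
Stay time = 13.1 mSv ÷ 2.680 mSv/h = 4.888 h.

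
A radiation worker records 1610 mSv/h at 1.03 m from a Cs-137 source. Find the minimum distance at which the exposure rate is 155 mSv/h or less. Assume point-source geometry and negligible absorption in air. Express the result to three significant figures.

3.32 m

Intensity scales as (d₁/d₂)², so d₂ = d₁·√(I₁/I₂).
I₁/I₂ = 1610/155 = 10.39, so d₂ = 1.03 × √10.39 = 3.320 m.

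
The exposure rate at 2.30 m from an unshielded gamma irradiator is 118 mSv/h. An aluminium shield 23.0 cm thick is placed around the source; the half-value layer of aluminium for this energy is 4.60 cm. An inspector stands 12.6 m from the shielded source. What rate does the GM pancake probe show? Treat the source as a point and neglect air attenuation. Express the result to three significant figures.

Distance alone: 118 × (2.30/12.6)² = 118 × 0.03332 = 3.932 mSv/h.
Shield: 23.0/4.60 = 5.000 half-value layers → attenuation 2^(−5.000) = 0.03125.
Combined: 3.932 × 0.03125 = 0.1229 mSv/h.

0.123 mSv/h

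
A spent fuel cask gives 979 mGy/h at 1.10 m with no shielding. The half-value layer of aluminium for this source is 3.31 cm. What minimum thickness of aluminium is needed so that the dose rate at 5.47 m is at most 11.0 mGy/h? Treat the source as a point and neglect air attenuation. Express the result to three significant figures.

At 5.47 m, distance alone gives (1.10/5.47)² = 0.04044, so 979 × 0.04044 = 39.59 mGy/h.
Further attenuation needed: 39.59/11.0 = 3.599.
n = log₂(3.599) = 1.848 half-value layers.
Thickness = 1.848 × 3.31 cm = 6.117 cm.

6.12 cm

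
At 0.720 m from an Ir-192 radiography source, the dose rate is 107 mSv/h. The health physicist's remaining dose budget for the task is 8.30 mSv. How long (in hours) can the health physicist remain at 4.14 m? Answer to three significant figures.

2.56 h

By the inverse-square law, rate at 4.14 m:
107 × (0.720/4.14)² = 107 × 0.03025 = 3.237 mSv/h.
Stay time = 8.30 mSv ÷ 3.237 mSv/h = 2.564 h.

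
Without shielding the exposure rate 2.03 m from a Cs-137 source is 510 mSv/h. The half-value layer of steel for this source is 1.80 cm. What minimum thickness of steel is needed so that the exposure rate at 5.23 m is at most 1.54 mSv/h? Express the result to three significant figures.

10.2 cm

At 5.23 m, distance alone gives 510 × (2.03/5.23)² = 510 × 0.1507 = 76.86 mSv/h.
Further attenuation needed: 76.86/1.54 = 49.91.
n = log₂(49.91) = 5.641 half-value layers.
Thickness = 5.641 × 1.80 cm = 10.15 cm.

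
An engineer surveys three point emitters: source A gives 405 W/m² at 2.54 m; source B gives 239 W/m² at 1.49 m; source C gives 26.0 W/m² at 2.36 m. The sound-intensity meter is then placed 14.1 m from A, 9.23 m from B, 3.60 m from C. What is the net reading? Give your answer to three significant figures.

30.5 W/m²

Each source contributes Iᵢ·(dᵢ/rᵢ)²; contributions add.
A: 405 × (2.54/14.1)² = 13.14 W/m²
B: 239 × (1.49/9.23)² = 6.228 W/m²
C: 26.0 × (2.36/3.60)² = 11.17 W/m²
Total = 13.14 + 6.228 + 11.17 = 30.54 W/m².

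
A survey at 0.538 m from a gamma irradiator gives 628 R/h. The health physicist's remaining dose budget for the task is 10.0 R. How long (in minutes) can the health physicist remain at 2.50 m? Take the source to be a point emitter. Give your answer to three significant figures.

Intensity scales as (d₁/d₂)², so rate at 2.50 m:
628 × (0.538/2.50)² = 628 × 0.04631 = 29.08 R/h.
Stay time = 10.0 R ÷ 29.08 R/h = 0.3439 h = 20.63 min.

20.6 min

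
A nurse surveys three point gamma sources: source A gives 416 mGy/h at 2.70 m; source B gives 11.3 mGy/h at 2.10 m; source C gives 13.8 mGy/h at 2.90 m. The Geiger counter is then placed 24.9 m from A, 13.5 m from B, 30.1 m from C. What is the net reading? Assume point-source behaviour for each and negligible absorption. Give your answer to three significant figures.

By superposition, sum each source's inverse-square contribution:
A: 416 × (2.70/24.9)² = 4.891 mGy/h
B: 11.3 × (2.10/13.5)² = 0.2734 mGy/h
C: 13.8 × (2.90/30.1)² = 0.1281 mGy/h
Total = 4.891 + 0.2734 + 0.1281 = 5.293 mGy/h.

5.29 mGy/h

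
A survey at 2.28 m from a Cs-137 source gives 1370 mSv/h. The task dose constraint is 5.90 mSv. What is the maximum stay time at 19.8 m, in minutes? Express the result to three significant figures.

19.5 min

Applying the 1/r² law, rate at 19.8 m:
1370 × (2.28/19.8)² = 1370 × 0.01326 = 18.17 mSv/h.
Stay time = 5.90 mSv ÷ 18.17 mSv/h = 0.3247 h = 19.48 min.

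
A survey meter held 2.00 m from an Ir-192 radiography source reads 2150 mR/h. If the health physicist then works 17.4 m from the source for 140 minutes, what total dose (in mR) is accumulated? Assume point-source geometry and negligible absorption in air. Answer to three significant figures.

66.3 mR

Intensity scales as (d₁/d₂)², so rate at 17.4 m:
(2.00/17.4)² = 0.01321, so 2150 × 0.01321 = 28.40 mR/h.
Dose = rate × time = 28.40 mR/h × 2.333 h = 66.26 mR.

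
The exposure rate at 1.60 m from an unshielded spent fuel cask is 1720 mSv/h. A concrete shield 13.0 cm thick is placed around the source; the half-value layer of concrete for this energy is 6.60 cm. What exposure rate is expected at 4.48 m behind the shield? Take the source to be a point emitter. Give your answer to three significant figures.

Distance alone: 1720 × (1.60/4.48)² = 1720 × 0.1276 = 219.5 mSv/h.
Shield: 13.0/6.60 = 1.970 half-value layers → attenuation 2^(−1.970) = 0.2553.
Combined: 219.5 × 0.2553 = 56.04 mSv/h.

56.0 mSv/h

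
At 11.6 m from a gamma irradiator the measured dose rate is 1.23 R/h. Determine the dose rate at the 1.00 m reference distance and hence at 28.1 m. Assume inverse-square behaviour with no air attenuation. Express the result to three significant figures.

166 R/h; 0.210 R/h

Since intensity falls as 1/r²,
At 1.00 m: (11.6/1.00)² = 134.6, so 1.23 × 134.6 = 165.6 R/h
At 28.1 m: (1.00/28.1)² = 0.001266, so 165.6 × 0.001266 = 0.2096 R/h.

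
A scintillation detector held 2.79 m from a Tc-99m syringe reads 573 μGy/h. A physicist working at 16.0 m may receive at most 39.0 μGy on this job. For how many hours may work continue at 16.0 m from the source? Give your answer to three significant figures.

2.24 h

Applying the 1/r² law, rate at 16.0 m:
573 × (2.79/16.0)² = 573 × 0.03041 = 17.42 μGy/h.
Stay time = 39.0 μGy ÷ 17.42 μGy/h = 2.239 h.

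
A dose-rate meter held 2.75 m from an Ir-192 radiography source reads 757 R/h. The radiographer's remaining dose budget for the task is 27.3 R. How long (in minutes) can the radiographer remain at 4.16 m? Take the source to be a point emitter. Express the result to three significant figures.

Intensity scales as (d₁/d₂)², so rate at 4.16 m:
(2.75/4.16)² = 0.4370, so 757 × 0.4370 = 330.8 R/h.
Stay time = 27.3 R ÷ 330.8 R/h = 0.08253 h = 4.952 min.

4.95 min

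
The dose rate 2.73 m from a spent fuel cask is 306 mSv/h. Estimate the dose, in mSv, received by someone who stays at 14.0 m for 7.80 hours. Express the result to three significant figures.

Since intensity falls as 1/r², rate at 14.0 m:
306 × (2.73/14.0)² = 306 × 0.03803 = 11.64 mSv/h.
Dose = rate × time = 11.64 mSv/h × 7.800 h = 90.79 mSv.

90.8 mSv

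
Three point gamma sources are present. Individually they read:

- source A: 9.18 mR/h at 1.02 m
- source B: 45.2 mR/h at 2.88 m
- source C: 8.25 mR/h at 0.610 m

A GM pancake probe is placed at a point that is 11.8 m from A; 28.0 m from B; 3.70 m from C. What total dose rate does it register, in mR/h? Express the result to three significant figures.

By superposition, sum each source's inverse-square contribution:
A: 9.18 × (1.02/11.8)² = 0.06859 mR/h
B: 45.2 × (2.88/28.0)² = 0.4782 mR/h
C: 8.25 × (0.610/3.70)² = 0.2242 mR/h
Total = 0.06859 + 0.4782 + 0.2242 = 0.7710 mR/h.

0.771 mR/h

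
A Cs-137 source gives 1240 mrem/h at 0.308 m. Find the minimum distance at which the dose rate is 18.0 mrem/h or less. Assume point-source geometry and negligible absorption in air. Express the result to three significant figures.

By the inverse-square law, d₂ = d₁·√(I₁/I₂).
I₁/I₂ = 1240/18.0 = 68.89, so d₂ = 0.308 × √68.89 = 2.556 m.

2.56 m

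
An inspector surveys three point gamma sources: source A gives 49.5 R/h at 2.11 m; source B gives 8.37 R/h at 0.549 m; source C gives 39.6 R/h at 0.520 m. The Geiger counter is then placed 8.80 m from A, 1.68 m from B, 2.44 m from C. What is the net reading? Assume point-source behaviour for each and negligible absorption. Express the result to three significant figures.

By superposition, sum each source's inverse-square contribution:
A: 49.5 × (2.11/8.80)² = 2.846 R/h
B: 8.37 × (0.549/1.68)² = 0.8938 R/h
C: 39.6 × (0.520/2.44)² = 1.799 R/h
Total = 2.846 + 0.8938 + 1.799 = 5.539 R/h.

5.54 R/h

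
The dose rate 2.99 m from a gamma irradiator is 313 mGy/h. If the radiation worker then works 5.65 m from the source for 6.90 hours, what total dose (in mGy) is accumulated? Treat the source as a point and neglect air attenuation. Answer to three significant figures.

Using I₁d₁² = I₂d₂², rate at 5.65 m:
(2.99/5.65)² = 0.2801, so 313 × 0.2801 = 87.67 mGy/h.
Dose = rate × time = 87.67 mGy/h × 6.900 h = 604.9 mGy.

605 mGy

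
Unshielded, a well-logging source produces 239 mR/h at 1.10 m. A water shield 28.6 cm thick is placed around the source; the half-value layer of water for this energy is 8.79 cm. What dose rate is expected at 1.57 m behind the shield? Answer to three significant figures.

12.3 mR/h

Distance alone: (1.10/1.57)² = 0.4909, so 239 × 0.4909 = 117.3 mR/h.
Shield: 28.6/8.79 = 3.254 half-value layers → attenuation 2^(−3.254) = 0.1048.
Combined: 117.3 × 0.1048 = 12.29 mR/h.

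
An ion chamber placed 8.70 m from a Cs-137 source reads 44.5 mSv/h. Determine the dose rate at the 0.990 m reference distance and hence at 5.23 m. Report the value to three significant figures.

3440 mSv/h; 123 mSv/h

By the inverse-square law,
At 0.990 m: (8.70/0.990)² = 77.23, so 44.5 × 77.23 = 3437 mSv/h
At 5.23 m: 3437 × (0.990/5.23)² = 3437 × 0.03583 = 123.1 mSv/h.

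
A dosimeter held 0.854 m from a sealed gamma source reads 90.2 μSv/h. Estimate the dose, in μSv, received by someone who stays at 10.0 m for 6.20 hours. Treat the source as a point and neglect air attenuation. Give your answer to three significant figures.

4.08 μSv

Applying the 1/r² law, rate at 10.0 m:
(0.854/10.0)² = 0.007293, so 90.2 × 0.007293 = 0.6578 μSv/h.
Dose = rate × time = 0.6578 μSv/h × 6.200 h = 4.078 μSv.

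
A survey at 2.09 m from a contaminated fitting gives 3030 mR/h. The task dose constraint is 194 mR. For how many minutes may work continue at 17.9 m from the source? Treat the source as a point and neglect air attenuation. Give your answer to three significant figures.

282 min

Intensity scales as (d₁/d₂)², so rate at 17.9 m:
(2.09/17.9)² = 0.01363, so 3030 × 0.01363 = 41.30 mR/h.
Stay time = 194 mR ÷ 41.30 mR/h = 4.697 h = 281.8 min.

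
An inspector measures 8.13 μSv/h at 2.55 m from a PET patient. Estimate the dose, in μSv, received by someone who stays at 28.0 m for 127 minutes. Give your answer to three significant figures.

0.143 μSv

Using I₁d₁² = I₂d₂², rate at 28.0 m:
(2.55/28.0)² = 0.008294, so 8.13 × 0.008294 = 0.06743 μSv/h.
Dose = rate × time = 0.06743 μSv/h × 2.117 h = 0.1427 μSv.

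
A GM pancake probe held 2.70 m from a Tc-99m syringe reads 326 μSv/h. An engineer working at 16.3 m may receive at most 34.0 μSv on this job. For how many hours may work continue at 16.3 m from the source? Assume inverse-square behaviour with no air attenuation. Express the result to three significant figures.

Since intensity falls as 1/r², rate at 16.3 m:
326 × (2.70/16.3)² = 326 × 0.02744 = 8.945 μSv/h.
Stay time = 34.0 μSv ÷ 8.945 μSv/h = 3.801 h.

3.80 h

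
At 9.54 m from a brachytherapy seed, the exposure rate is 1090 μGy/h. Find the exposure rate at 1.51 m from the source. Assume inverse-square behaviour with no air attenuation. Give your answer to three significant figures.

43500 μGy/h

Using I₁d₁² = I₂d₂², the rate at 1.51 m is
1090 × (9.54/1.51)² = 1090 × 39.92 = 43510 μGy/h.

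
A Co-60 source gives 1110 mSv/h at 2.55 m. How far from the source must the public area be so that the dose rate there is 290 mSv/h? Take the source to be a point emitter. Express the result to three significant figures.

4.99 m

By the inverse-square law, d₂ = d₁·√(I₁/I₂).
I₁/I₂ = 1110/290 = 3.828, so d₂ = 2.55 × √3.828 = 4.989 m.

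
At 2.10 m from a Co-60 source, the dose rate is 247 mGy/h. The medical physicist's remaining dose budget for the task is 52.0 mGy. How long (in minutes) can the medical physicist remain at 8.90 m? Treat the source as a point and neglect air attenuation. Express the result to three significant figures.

227 min

Intensity scales as (d₁/d₂)², so rate at 8.90 m:
(2.10/8.90)² = 0.05567, so 247 × 0.05567 = 13.75 mGy/h.
Stay time = 52.0 mGy ÷ 13.75 mGy/h = 3.782 h = 226.9 min.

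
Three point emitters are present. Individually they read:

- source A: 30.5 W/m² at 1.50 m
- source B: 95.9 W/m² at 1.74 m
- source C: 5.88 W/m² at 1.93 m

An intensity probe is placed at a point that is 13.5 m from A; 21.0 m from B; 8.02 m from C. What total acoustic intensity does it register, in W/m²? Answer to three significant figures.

By superposition, sum each source's inverse-square contribution:
A: 30.5 × (1.50/13.5)² = 0.3765 W/m²
B: 95.9 × (1.74/21.0)² = 0.6584 W/m²
C: 5.88 × (1.93/8.02)² = 0.3405 W/m²
Total = 0.3765 + 0.6584 + 0.3405 = 1.375 W/m².

1.38 W/m²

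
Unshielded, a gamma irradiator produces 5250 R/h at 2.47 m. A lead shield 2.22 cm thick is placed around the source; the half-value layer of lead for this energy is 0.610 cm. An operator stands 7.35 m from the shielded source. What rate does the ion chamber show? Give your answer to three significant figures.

Distance alone: (2.47/7.35)² = 0.1129, so 5250 × 0.1129 = 592.7 R/h.
Shield: 2.22/0.610 = 3.639 half-value layers → attenuation 2^(−3.639) = 0.08027.
Combined: 592.7 × 0.08027 = 47.58 R/h.

47.6 R/h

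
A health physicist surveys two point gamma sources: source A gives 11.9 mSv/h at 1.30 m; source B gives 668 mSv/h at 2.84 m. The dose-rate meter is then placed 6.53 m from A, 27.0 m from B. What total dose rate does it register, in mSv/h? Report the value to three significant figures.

Each source contributes Iᵢ·(dᵢ/rᵢ)²; contributions add.
A: 11.9 × (1.30/6.53)² = 0.4716 mSv/h
B: 668 × (2.84/27.0)² = 7.391 mSv/h
Total = 0.4716 + 7.391 = 7.863 mSv/h.

7.86 mSv/h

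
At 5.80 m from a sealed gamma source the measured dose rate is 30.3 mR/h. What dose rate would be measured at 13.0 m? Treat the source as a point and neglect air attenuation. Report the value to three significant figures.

6.03 mR/h

By the inverse-square law, scaling from 5.80 m to 13.0 m:
(5.80/13.0)² = 0.1991, so 30.3 × 0.1991 = 6.033 mR/h.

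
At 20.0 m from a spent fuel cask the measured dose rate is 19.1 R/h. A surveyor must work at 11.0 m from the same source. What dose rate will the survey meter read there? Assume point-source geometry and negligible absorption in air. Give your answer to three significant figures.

Applying the 1/r² law, scaling from 20.0 m to 11.0 m:
(20.0/11.0)² = 3.306, so 19.1 × 3.306 = 63.14 R/h.

63.1 R/h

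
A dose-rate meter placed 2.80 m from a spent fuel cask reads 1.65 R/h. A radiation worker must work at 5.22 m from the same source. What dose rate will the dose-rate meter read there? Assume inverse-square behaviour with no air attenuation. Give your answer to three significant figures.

0.475 R/h

Applying the 1/r² law, scaling from 2.80 m to 5.22 m:
(2.80/5.22)² = 0.2877, so 1.65 × 0.2877 = 0.4747 R/h.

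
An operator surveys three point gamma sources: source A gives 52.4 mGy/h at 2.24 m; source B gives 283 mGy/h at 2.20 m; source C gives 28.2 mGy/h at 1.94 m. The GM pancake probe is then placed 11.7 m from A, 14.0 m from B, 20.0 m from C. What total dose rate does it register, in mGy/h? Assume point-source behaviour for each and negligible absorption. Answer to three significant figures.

Each source contributes Iᵢ·(dᵢ/rᵢ)²; contributions add.
A: 52.4 × (2.24/11.7)² = 1.921 mGy/h
B: 283 × (2.20/14.0)² = 6.988 mGy/h
C: 28.2 × (1.94/20.0)² = 0.2653 mGy/h
Total = 1.921 + 6.988 + 0.2653 = 9.174 mGy/h.

9.17 mGy/h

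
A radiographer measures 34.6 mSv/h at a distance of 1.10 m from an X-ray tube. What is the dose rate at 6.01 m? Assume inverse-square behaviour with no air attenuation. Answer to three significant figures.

Intensity scales as (d₁/d₂)², so the rate at 6.01 m is
34.6 × (1.10/6.01)² = 34.6 × 0.03350 = 1.159 mSv/h.

1.16 mSv/h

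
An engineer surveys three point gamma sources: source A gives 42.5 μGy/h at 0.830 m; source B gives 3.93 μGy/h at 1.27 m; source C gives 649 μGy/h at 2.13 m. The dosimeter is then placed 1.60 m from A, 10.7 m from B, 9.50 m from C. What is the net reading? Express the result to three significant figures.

By superposition, sum each source's inverse-square contribution:
A: 42.5 × (0.830/1.60)² = 11.44 μGy/h
B: 3.93 × (1.27/10.7)² = 0.05536 μGy/h
C: 649 × (2.13/9.50)² = 32.63 μGy/h
Total = 11.44 + 0.05536 + 32.63 = 44.13 μGy/h.

44.1 μGy/h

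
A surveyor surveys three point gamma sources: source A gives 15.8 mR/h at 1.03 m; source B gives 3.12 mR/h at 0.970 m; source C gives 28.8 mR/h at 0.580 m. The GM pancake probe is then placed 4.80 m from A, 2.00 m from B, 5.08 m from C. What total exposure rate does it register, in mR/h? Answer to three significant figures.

1.84 mR/h

By superposition, sum each source's inverse-square contribution:
A: 15.8 × (1.03/4.80)² = 0.7275 mR/h
B: 3.12 × (0.970/2.00)² = 0.7339 mR/h
C: 28.8 × (0.580/5.08)² = 0.3754 mR/h
Total = 0.7275 + 0.7339 + 0.3754 = 1.837 mR/h.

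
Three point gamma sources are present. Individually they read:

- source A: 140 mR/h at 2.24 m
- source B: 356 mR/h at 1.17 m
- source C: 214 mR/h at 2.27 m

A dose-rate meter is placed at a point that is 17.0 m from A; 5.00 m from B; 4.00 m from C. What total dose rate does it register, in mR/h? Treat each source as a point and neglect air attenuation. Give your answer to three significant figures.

Each source contributes Iᵢ·(dᵢ/rᵢ)²; contributions add.
A: 140 × (2.24/17.0)² = 2.431 mR/h
B: 356 × (1.17/5.00)² = 19.49 mR/h
C: 214 × (2.27/4.00)² = 68.92 mR/h
Total = 2.431 + 19.49 + 68.92 = 90.84 mR/h.

90.8 mR/h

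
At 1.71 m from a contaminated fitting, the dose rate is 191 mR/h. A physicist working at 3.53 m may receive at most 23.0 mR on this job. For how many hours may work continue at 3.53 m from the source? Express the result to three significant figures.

0.513 h

By the inverse-square law, rate at 3.53 m:
(1.71/3.53)² = 0.2347, so 191 × 0.2347 = 44.83 mR/h.
Stay time = 23.0 mR ÷ 44.83 mR/h = 0.5130 h.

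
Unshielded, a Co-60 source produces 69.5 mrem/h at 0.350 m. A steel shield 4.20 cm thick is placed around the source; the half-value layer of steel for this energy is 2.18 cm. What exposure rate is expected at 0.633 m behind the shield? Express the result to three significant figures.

Distance alone: 69.5 × (0.350/0.633)² = 69.5 × 0.3057 = 21.25 mrem/h.
Shield: 4.20/2.18 = 1.927 half-value layers → attenuation 2^(−1.927) = 0.2630.
Combined: 21.25 × 0.2630 = 5.589 mrem/h.

5.59 mrem/h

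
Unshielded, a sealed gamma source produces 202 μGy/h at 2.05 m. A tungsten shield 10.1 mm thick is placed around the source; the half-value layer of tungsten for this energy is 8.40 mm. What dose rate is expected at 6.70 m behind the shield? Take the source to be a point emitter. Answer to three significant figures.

Distance alone: (2.05/6.70)² = 0.09362, so 202 × 0.09362 = 18.91 μGy/h.
Shield: 10.1/8.40 = 1.202 half-value layers → attenuation 2^(−1.202) = 0.4347.
Combined: 18.91 × 0.4347 = 8.220 μGy/h.

8.22 μGy/h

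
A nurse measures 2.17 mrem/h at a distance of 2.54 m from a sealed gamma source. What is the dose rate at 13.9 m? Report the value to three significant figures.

0.0725 mrem/h

By the inverse-square law, the rate at 13.9 m is
(2.54/13.9)² = 0.03339, so 2.17 × 0.03339 = 0.07246 mrem/h.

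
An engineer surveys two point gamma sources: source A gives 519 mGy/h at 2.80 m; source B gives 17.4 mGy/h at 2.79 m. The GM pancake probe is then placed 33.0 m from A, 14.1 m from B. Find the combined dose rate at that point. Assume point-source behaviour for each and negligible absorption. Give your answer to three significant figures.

By superposition, sum each source's inverse-square contribution:
A: 519 × (2.80/33.0)² = 3.736 mGy/h
B: 17.4 × (2.79/14.1)² = 0.6813 mGy/h
Total = 3.736 + 0.6813 = 4.417 mGy/h.

4.42 mGy/h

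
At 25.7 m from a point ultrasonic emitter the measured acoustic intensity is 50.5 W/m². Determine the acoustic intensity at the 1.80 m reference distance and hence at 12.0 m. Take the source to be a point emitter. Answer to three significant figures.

10300 W/m²; 232 W/m²

Applying the 1/r² law,
At 1.80 m: (25.7/1.80)² = 203.9, so 50.5 × 203.9 = 10300 W/m²
At 12.0 m: 10300 × (1.80/12.0)² = 10300 × 0.02250 = 231.8 W/m².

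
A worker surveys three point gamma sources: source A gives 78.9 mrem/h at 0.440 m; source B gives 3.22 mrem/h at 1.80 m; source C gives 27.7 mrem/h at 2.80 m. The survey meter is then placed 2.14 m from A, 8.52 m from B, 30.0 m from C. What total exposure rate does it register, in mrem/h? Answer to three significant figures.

Each source contributes Iᵢ·(dᵢ/rᵢ)²; contributions add.
A: 78.9 × (0.440/2.14)² = 3.335 mrem/h
B: 3.22 × (1.80/8.52)² = 0.1437 mrem/h
C: 27.7 × (2.80/30.0)² = 0.2413 mrem/h
Total = 3.335 + 0.1437 + 0.2413 = 3.720 mrem/h.

3.72 mrem/h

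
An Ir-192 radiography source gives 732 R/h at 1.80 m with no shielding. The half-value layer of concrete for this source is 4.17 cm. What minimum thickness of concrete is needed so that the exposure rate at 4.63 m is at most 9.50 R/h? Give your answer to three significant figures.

14.8 cm

At 4.63 m, distance alone gives (1.80/4.63)² = 0.1511, so 732 × 0.1511 = 110.6 R/h.
Further attenuation needed: 110.6/9.50 = 11.64.
n = log₂(11.64) = 3.541 half-value layers.
Thickness = 3.541 × 4.17 cm = 14.77 cm.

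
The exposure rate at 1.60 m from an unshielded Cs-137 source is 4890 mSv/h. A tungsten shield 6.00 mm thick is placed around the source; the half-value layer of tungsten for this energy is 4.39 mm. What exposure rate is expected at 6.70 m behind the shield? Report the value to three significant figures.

108 mSv/h

Distance alone: (1.60/6.70)² = 0.05703, so 4890 × 0.05703 = 278.9 mSv/h.
Shield: 6.00/4.39 = 1.367 half-value layers → attenuation 2^(−1.367) = 0.3877.
Combined: 278.9 × 0.3877 = 108.1 mSv/h.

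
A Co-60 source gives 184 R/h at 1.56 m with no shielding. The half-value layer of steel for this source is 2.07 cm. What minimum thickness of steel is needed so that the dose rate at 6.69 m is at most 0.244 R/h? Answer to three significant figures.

At 6.69 m, distance alone gives 184 × (1.56/6.69)² = 184 × 0.05437 = 10.00 R/h.
Further attenuation needed: 10.00/0.244 = 40.98.
n = log₂(40.98) = 5.357 half-value layers.
Thickness = 5.357 × 2.07 cm = 11.09 cm.

11.1 cm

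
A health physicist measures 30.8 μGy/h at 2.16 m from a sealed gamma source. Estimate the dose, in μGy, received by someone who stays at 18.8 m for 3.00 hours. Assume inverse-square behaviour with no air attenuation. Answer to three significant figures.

1.22 μGy

Using I₁d₁² = I₂d₂², rate at 18.8 m:
(2.16/18.8)² = 0.01320, so 30.8 × 0.01320 = 0.4066 μGy/h.
Dose = rate × time = 0.4066 μGy/h × 3.000 h = 1.220 μGy.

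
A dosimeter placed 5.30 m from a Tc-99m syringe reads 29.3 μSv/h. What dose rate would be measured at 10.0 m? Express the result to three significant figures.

8.23 μSv/h

Applying the 1/r² law, scaling from 5.30 m to 10.0 m:
(5.30/10.0)² = 0.2809, so 29.3 × 0.2809 = 8.230 μSv/h.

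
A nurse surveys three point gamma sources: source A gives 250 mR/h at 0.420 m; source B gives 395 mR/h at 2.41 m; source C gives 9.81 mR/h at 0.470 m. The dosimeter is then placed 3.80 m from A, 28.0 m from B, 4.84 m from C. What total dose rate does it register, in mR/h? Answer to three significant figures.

6.07 mR/h

By superposition, sum each source's inverse-square contribution:
A: 250 × (0.420/3.80)² = 3.054 mR/h
B: 395 × (2.41/28.0)² = 2.926 mR/h
C: 9.81 × (0.470/4.84)² = 0.09251 mR/h
Total = 3.054 + 2.926 + 0.09251 = 6.073 mR/h.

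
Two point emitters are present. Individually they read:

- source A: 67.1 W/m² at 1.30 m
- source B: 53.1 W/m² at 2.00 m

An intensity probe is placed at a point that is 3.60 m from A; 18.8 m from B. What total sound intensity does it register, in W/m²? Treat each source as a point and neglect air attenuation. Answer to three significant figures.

Each source contributes Iᵢ·(dᵢ/rᵢ)²; contributions add.
A: 67.1 × (1.30/3.60)² = 8.750 W/m²
B: 53.1 × (2.00/18.8)² = 0.6010 W/m²
Total = 8.750 + 0.6010 = 9.351 W/m².

9.35 W/m²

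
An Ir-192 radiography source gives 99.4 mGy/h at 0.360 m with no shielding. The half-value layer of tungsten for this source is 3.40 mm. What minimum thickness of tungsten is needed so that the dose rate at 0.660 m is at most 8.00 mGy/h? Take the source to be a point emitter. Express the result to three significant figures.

6.41 mm

At 0.660 m, distance alone gives (0.360/0.660)² = 0.2975, so 99.4 × 0.2975 = 29.57 mGy/h.
Further attenuation needed: 29.57/8.00 = 3.696.
n = log₂(3.696) = 1.886 half-value layers.
Thickness = 1.886 × 3.40 mm = 6.412 mm.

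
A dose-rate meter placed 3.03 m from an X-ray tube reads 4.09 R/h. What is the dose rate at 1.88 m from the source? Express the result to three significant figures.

Intensity scales as (d₁/d₂)², so scaling from 3.03 m to 1.88 m:
4.09 × (3.03/1.88)² = 4.09 × 2.598 = 10.63 R/h.

10.6 R/h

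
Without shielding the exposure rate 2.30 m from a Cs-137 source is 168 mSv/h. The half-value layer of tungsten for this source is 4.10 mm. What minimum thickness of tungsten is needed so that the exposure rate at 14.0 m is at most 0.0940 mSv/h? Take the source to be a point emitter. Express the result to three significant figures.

22.9 mm

At 14.0 m, distance alone gives (2.30/14.0)² = 0.02699, so 168 × 0.02699 = 4.534 mSv/h.
Further attenuation needed: 4.534/0.0940 = 48.23.
n = log₂(48.23) = 5.592 half-value layers.
Thickness = 5.592 × 4.10 mm = 22.93 mm.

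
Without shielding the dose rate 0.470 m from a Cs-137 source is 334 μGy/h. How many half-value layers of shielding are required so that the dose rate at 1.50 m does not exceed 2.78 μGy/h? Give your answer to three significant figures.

At 1.50 m, distance alone gives (0.470/1.50)² = 0.09818, so 334 × 0.09818 = 32.79 μGy/h.
Further attenuation needed: 32.79/2.78 = 11.79.
n = log₂(11.79) = 3.559 half-value layers.

3.56 half-value layers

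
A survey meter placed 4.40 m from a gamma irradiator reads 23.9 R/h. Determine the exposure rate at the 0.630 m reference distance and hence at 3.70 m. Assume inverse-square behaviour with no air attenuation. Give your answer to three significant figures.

1170 R/h; 33.8 R/h

Applying the 1/r² law,
At 0.630 m: (4.40/0.630)² = 48.78, so 23.9 × 48.78 = 1166 R/h
At 3.70 m: 1166 × (0.630/3.70)² = 1166 × 0.02899 = 33.80 R/h.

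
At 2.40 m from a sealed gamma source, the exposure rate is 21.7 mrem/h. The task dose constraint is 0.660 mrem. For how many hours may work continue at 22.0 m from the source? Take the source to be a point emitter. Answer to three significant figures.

2.56 h

Since intensity falls as 1/r², rate at 22.0 m:
21.7 × (2.40/22.0)² = 21.7 × 0.01190 = 0.2582 mrem/h.
Stay time = 0.660 mrem ÷ 0.2582 mrem/h = 2.556 h.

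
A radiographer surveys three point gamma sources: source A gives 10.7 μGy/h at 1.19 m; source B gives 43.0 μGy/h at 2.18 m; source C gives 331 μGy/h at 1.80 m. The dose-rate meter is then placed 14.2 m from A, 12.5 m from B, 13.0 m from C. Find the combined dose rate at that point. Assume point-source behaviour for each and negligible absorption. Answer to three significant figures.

7.73 μGy/h

By superposition, sum each source's inverse-square contribution:
A: 10.7 × (1.19/14.2)² = 0.07515 μGy/h
B: 43.0 × (2.18/12.5)² = 1.308 μGy/h
C: 331 × (1.80/13.0)² = 6.346 μGy/h
Total = 0.07515 + 1.308 + 6.346 = 7.729 μGy/h.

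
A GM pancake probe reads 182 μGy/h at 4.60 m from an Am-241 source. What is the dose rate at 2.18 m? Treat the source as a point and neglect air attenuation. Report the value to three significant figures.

By the inverse-square law, the rate at 2.18 m is
182 × (4.60/2.18)² = 182 × 4.452 = 810.3 μGy/h.

810 μGy/h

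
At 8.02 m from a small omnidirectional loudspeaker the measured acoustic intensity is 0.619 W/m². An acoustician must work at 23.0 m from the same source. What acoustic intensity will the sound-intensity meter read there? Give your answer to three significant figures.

0.0753 W/m²

By the inverse-square law, scaling from 8.02 m to 23.0 m:
0.619 × (8.02/23.0)² = 0.619 × 0.1216 = 0.07527 W/m².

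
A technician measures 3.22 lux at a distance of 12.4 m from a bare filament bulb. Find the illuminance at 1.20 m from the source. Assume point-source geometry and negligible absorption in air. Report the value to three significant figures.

Since intensity falls as 1/r², the rate at 1.20 m is
(12.4/1.20)² = 106.8, so 3.22 × 106.8 = 343.9 lux.

344 lux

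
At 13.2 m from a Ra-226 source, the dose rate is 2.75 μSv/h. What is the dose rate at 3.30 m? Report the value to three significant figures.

Intensity scales as (d₁/d₂)², so the rate at 3.30 m is
(13.2/3.30)² = 16.00, so 2.75 × 16.00 = 44.00 μSv/h.

44.0 μSv/h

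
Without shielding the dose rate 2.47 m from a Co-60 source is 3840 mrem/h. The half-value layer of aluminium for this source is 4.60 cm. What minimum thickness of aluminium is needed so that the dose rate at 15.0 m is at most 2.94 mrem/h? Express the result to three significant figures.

23.7 cm

At 15.0 m, distance alone gives (2.47/15.0)² = 0.02712, so 3840 × 0.02712 = 104.1 mrem/h.
Further attenuation needed: 104.1/2.94 = 35.41.
n = log₂(35.41) = 5.146 half-value layers.
Thickness = 5.146 × 4.60 cm = 23.67 cm.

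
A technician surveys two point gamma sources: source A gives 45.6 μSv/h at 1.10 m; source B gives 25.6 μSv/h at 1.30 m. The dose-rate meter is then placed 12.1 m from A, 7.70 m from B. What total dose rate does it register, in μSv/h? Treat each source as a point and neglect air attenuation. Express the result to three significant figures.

1.11 μSv/h

By superposition, sum each source's inverse-square contribution:
A: 45.6 × (1.10/12.1)² = 0.3769 μSv/h
B: 25.6 × (1.30/7.70)² = 0.7297 μSv/h
Total = 0.3769 + 0.7297 = 1.107 μSv/h.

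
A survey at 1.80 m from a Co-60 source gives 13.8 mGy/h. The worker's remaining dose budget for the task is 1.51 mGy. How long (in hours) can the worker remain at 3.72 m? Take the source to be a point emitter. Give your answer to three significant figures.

By the inverse-square law, rate at 3.72 m:
(1.80/3.72)² = 0.2341, so 13.8 × 0.2341 = 3.231 mGy/h.
Stay time = 1.51 mGy ÷ 3.231 mGy/h = 0.4673 h.

0.467 h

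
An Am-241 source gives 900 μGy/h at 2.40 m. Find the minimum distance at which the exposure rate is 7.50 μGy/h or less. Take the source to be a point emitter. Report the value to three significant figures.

By the inverse-square law, d₂ = d₁·√(I₁/I₂).
I₁/I₂ = 900/7.50 = 120.0, so d₂ = 2.40 × √120.0 = 26.29 m.

26.3 m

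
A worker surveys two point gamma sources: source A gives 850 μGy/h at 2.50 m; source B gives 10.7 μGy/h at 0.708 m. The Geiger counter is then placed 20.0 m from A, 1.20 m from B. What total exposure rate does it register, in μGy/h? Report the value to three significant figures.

17.0 μGy/h

By superposition, sum each source's inverse-square contribution:
A: 850 × (2.50/20.0)² = 13.28 μGy/h
B: 10.7 × (0.708/1.20)² = 3.725 μGy/h
Total = 13.28 + 3.725 = 17.00 μGy/h.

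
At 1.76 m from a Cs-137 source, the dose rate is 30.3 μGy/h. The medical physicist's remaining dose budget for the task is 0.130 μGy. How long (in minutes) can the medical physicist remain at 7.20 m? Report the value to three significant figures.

Since intensity falls as 1/r², rate at 7.20 m:
(1.76/7.20)² = 0.05975, so 30.3 × 0.05975 = 1.810 μGy/h.
Stay time = 0.130 μGy ÷ 1.810 μGy/h = 0.07182 h = 4.309 min.

4.31 min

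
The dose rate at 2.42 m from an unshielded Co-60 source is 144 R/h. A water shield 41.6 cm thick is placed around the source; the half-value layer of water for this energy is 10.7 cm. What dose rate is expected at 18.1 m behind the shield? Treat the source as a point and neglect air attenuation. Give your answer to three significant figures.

0.174 R/h

Distance alone: 144 × (2.42/18.1)² = 144 × 0.01788 = 2.575 R/h.
Shield: 41.6/10.7 = 3.888 half-value layers → attenuation 2^(−3.888) = 0.06755.
Combined: 2.575 × 0.06755 = 0.1739 R/h.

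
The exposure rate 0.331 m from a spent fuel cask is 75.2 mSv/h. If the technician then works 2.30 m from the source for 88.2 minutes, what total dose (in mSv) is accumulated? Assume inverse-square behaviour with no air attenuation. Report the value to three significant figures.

2.29 mSv

Applying the 1/r² law, rate at 2.30 m:
(0.331/2.30)² = 0.02071, so 75.2 × 0.02071 = 1.557 mSv/h.
Dose = rate × time = 1.557 mSv/h × 1.470 h = 2.289 mSv.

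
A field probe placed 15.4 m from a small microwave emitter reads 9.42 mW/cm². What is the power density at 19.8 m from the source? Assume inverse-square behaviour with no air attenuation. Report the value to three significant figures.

5.70 mW/cm²

Using I₁d₁² = I₂d₂², scaling from 15.4 m to 19.8 m:
9.42 × (15.4/19.8)² = 9.42 × 0.6049 = 5.698 mW/cm².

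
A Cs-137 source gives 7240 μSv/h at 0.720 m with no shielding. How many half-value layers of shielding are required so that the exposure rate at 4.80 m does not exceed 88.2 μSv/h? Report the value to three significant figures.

At 4.80 m, distance alone gives 7240 × (0.720/4.80)² = 7240 × 0.02250 = 162.9 μSv/h.
Further attenuation needed: 162.9/88.2 = 1.847.
n = log₂(1.847) = 0.8852 half-value layers.

0.885 half-value layers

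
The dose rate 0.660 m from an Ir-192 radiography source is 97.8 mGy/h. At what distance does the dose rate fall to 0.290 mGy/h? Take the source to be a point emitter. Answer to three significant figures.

12.1 m

Applying the 1/r² law, d₂ = d₁·√(I₁/I₂).
I₁/I₂ = 97.8/0.290 = 337.2, so d₂ = 0.660 × √337.2 = 12.12 m.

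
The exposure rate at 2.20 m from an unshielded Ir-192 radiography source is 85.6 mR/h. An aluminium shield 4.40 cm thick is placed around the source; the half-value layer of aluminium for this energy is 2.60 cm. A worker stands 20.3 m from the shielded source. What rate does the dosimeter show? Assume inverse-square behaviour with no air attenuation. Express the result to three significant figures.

Distance alone: (2.20/20.3)² = 0.01175, so 85.6 × 0.01175 = 1.006 mR/h.
Shield: 4.40/2.60 = 1.692 half-value layers → attenuation 2^(−1.692) = 0.3095.
Combined: 1.006 × 0.3095 = 0.3114 mR/h.

0.311 mR/h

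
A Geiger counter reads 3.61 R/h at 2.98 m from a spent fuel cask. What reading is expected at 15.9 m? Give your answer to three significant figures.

0.127 R/h

Using I₁d₁² = I₂d₂², the rate at 15.9 m is
3.61 × (2.98/15.9)² = 3.61 × 0.03513 = 0.1268 R/h.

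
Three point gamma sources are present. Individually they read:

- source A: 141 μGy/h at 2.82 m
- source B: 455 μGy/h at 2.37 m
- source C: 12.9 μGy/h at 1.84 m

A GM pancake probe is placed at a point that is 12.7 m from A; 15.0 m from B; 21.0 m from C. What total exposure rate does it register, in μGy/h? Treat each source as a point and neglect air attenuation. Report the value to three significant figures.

By superposition, sum each source's inverse-square contribution:
A: 141 × (2.82/12.7)² = 6.952 μGy/h
B: 455 × (2.37/15.0)² = 11.36 μGy/h
C: 12.9 × (1.84/21.0)² = 0.09903 μGy/h
Total = 6.952 + 11.36 + 0.09903 = 18.41 μGy/h.

18.4 μGy/h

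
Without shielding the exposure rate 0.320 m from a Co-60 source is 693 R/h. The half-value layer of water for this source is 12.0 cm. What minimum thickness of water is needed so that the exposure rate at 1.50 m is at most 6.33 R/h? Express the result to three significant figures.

At 1.50 m, distance alone gives (0.320/1.50)² = 0.04551, so 693 × 0.04551 = 31.54 R/h.
Further attenuation needed: 31.54/6.33 = 4.983.
n = log₂(4.983) = 2.317 half-value layers.
Thickness = 2.317 × 12.0 cm = 27.80 cm.

27.8 cm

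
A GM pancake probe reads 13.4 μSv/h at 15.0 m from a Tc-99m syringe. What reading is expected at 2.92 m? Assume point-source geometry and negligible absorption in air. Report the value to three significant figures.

Applying the 1/r² law, the rate at 2.92 m is
(15.0/2.92)² = 26.39, so 13.4 × 26.39 = 353.6 μSv/h.

354 μSv/h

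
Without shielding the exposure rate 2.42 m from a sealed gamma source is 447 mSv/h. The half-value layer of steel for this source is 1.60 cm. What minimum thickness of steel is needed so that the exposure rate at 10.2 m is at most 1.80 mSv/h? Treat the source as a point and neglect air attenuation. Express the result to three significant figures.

6.09 cm

At 10.2 m, distance alone gives 447 × (2.42/10.2)² = 447 × 0.05629 = 25.16 mSv/h.
Further attenuation needed: 25.16/1.80 = 13.98.
n = log₂(13.98) = 3.805 half-value layers.
Thickness = 3.805 × 1.60 cm = 6.088 cm.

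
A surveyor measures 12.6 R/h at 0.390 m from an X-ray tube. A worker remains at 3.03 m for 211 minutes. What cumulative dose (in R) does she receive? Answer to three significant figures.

Using I₁d₁² = I₂d₂², rate at 3.03 m:
12.6 × (0.390/3.03)² = 12.6 × 0.01657 = 0.2088 R/h.
Dose = rate × time = 0.2088 R/h × 3.517 h = 0.7343 R.

0.734 R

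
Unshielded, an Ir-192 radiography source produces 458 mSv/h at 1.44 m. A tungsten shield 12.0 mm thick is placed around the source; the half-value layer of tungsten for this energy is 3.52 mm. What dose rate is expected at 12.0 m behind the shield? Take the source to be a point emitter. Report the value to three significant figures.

Distance alone: (1.44/12.0)² = 0.01440, so 458 × 0.01440 = 6.595 mSv/h.
Shield: 12.0/3.52 = 3.409 half-value layers → attenuation 2^(−3.409) = 0.09414.
Combined: 6.595 × 0.09414 = 0.6209 mSv/h.

0.621 mSv/h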